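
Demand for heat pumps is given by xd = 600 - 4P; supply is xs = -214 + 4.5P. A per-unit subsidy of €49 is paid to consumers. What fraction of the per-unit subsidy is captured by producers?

Producer share = 8/17

Pre-subsidy: 600 - 4P = -214 + 4.5P gives P* = 1628/17, x* = 3688/17.
With the rebate, buyers effectively pay Pb = Ps − 49, where Ps is the price sellers receive.
Demand in terms of Ps becomes xd = 600 − 4(Ps − 49) = 796 - 4Ps. Setting this equal to supply: 796 - 4Ps = -214 + 4.5Ps, so Ps = 2020/17.
Buyers pay Pb = 2020/17 − 49 = 1187/17; x' = -214 + 4.5·(2020/17) = 5452/17.
Buyers' price falls by P* − Pb = 1628/17 − 1187/17 = 441/17; sellers' price rises by Ps − P* = 2020/17 − 1628/17 = 392/17.
So producers capture (392/17)/49 = 8/17 of each unit of subsidy.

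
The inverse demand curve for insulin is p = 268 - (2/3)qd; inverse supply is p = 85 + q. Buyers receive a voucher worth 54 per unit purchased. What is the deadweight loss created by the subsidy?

Deadweight loss = 874.8

Pre-subsidy: 268 - (2/3)q = 85 + q gives q* = 109.8 and p* = 194.8.
With the rebate, buyers effectively pay pb = ps − 54, where ps is the price sellers receive.
On the curves, pb = 268 - (2/3)q and ps = 85 + q; the wedge ps − pb = 54 gives 85 + q − (268 - (2/3)q) = 54, so q' = 142.2.
Then pb = 268 − (2/3)·142.2 = 173.2 and ps = 85 + 1·142.2 = 227.2.
The subsidy expands output by 142.2 − 109.8 = 32.4 past the efficient level; on those units the gap between marginal cost and willingness to pay runs from 0 up to 54.
DWL = ½ × 54 × 32.4 = 874.8.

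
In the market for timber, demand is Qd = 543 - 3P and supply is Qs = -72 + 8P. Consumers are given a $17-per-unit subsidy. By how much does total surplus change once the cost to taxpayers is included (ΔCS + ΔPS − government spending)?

Pre-subsidy: 543 - 3P = -72 + 8P gives P* = 615/11, Q* = 4128/11.
With the rebate, buyers effectively pay Pb = Ps − 17, where Ps is the price sellers receive.
Demand in terms of Ps becomes Qd = 543 − 3(Ps − 17) = 594 - 3Ps. Setting this equal to supply: 594 - 3Ps = -72 + 8Ps, so Ps = 666/11.
Buyers pay Pb = 666/11 − 17 = 479/11; Q' = -72 + 8·(666/11) = 4536/11.
ΔCS = ½(4128/11 + 4536/11)(615/11 − 479/11) = 589152/121; ΔPS = ½(4128/11 + 4536/11)(666/11 − 615/11) = 220932/121.
Government spending = 17 × 4536/11 = 77112/11.
Net change = 589152/121 + 220932/121 − 77112/11 = -3468/11. The loss equals the DWL triangle ½·17·408/11.

Net change in total surplus = -3468/11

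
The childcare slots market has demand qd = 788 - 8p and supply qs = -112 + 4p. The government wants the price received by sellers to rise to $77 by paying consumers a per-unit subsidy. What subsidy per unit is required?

At a seller price of 77, quantity supplied is -112 + 4·77 = 196.
Buyers absorb 196 only when they pay pb with 788 − 8·pb = 196, i.e. pb = 74.
s = ps − pb = 77 − 74 = 3.

Required subsidy s = $3 per unit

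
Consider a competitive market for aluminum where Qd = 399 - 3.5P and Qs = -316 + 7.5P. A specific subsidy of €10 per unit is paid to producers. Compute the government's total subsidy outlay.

Pre-subsidy: 399 - 3.5P = -316 + 7.5P gives P* = 65, Q* = 171.5.
With the subsidy, sellers receive Ps = Pb + 10 for each unit, where Pb is the price buyers pay.
Supply in terms of Pb becomes Qs = -316 + 7.5(Pb + 10) = -241 + 7.5Pb. Setting this equal to demand: 399 - 3.5Pb = -241 + 7.5Pb, so Pb = 640/11.
Sellers receive Ps = 640/11 + 10 = 750/11; Q' = 399 − 3.5·(640/11) = 2149/11.
Government outlay = subsidy × quantity = 10 × 2149/11 = 21490/11.

Government cost = 21490/11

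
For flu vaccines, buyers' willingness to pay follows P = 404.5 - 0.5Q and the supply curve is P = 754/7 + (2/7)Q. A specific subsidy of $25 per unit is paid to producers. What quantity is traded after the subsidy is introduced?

Q' = 4505/11

Pre-subsidy: 404.5 - 0.5Q = 754/7 + (2/7)Q gives Q* = 4155/11 and P* = 2372/11.
With the subsidy, sellers receive Ps = Pb + 25 for each unit, where Pb is the price buyers pay.
On the curves, Pb = 404.5 - 0.5Q and Ps = 754/7 + (2/7)Q; the wedge Ps − Pb = 25 gives 754/7 + (2/7)Q − (404.5 - 0.5Q) = 25, so Q' = 4505/11.
Then Pb = 404.5 − 0.5·(4505/11) = 2197/11 and Ps = 754/7 + (2/7)·(4505/11) = 2472/11.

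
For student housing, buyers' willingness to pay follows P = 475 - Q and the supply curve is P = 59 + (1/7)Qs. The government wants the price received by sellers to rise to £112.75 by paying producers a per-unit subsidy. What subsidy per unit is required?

At a seller price of 112.75, quantity supplied is -413 + 7·112.75 = 376.25.
Buyers absorb 376.25 only when they pay Pb = 475 − 1·376.25 = 98.75.
s = Ps − Pb = 112.75 − 98.75 = 14.

Required subsidy s = £14 per unit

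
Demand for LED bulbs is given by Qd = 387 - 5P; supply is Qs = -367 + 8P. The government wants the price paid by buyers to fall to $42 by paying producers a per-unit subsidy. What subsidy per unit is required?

Required subsidy s = $26 per unit

At a buyer price of 42, quantity demanded is 387 − 5·42 = 177.
Sellers supply 177 only when they receive Ps with -367 + 8·Ps = 177, i.e. Ps = 68.
s = Ps − Pb = 68 − 42 = 26.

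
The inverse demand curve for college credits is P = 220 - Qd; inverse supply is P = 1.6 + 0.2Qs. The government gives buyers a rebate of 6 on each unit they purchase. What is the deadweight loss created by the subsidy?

Deadweight loss = 15

Pre-subsidy: 220 - Q = 1.6 + 0.2Q gives Q* = 182 and P* = 38.
With the rebate, buyers effectively pay Pb = Ps − 6, where Ps is the price sellers receive.
On the curves, Pb = 220 - Q and Ps = 1.6 + 0.2Q; the wedge Ps − Pb = 6 gives 1.6 + 0.2Q − (220 - Q) = 6, so Q' = 187.
Then Pb = 220 − 1·187 = 33 and Ps = 1.6 + 0.2·187 = 39.
The subsidy expands output by 187 − 182 = 5 past the efficient level; on those units the gap between marginal cost and willingness to pay runs from 0 up to 6.
DWL = ½ × 6 × 5 = 15.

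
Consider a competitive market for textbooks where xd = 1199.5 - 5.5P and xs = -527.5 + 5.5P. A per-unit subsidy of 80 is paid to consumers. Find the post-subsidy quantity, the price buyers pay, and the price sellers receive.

x' = 556; buyers pay 117; sellers receive 197

Pre-subsidy: 1199.5 - 5.5P = -527.5 + 5.5P gives P* = 157, x* = 336.
With the rebate, buyers effectively pay Pb = Ps − 80, where Ps is the price sellers receive.
Demand in terms of Ps becomes xd = 1199.5 − 5.5(Ps − 80) = 1639.5 - 5.5Ps. Setting this equal to supply: 1639.5 - 5.5Ps = -527.5 + 5.5Ps, so Ps = 197.
Buyers pay Pb = 197 − 80 = 117; x' = -527.5 + 5.5·197 = 556.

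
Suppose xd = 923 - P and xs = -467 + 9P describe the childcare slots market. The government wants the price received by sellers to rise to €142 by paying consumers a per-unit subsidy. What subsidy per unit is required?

Required subsidy s = €30 per unit

At a seller price of 142, quantity supplied is -467 + 9·142 = 811.
Buyers absorb 811 only when they pay Pb with 923 − 1·Pb = 811, i.e. Pb = 112.
s = Ps − Pb = 142 − 112 = 30.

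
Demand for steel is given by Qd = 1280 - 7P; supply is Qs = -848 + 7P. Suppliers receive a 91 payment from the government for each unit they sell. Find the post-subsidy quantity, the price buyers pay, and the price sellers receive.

Q' = 534.5; buyers pay 106.5; sellers receive 197.5

Pre-subsidy: 1280 - 7P = -848 + 7P gives P* = 152, Q* = 216.
With the subsidy, sellers receive Ps = Pb + 91 for each unit, where Pb is the price buyers pay.
Supply in terms of Pb becomes Qs = -848 + 7(Pb + 91) = -211 + 7Pb. Setting this equal to demand: 1280 - 7Pb = -211 + 7Pb, so Pb = 106.5.
Sellers receive Ps = 106.5 + 91 = 197.5; Q' = 1280 − 7·106.5 = 534.5.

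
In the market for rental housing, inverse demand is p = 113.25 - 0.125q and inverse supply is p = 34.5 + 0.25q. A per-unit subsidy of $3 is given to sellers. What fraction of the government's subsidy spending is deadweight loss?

Pre-subsidy: 113.25 - 0.125q = 34.5 + 0.25q gives q* = 210 and p* = 87.
With the subsidy, sellers receive ps = pb + 3 for each unit, where pb is the price buyers pay.
On the curves, pb = 113.25 - 0.125q and ps = 34.5 + 0.25q; the wedge ps − pb = 3 gives 34.5 + 0.25q − (113.25 - 0.125q) = 3, so q' = 218.
Then pb = 113.25 − 0.125·218 = 86 and ps = 34.5 + 0.25·218 = 89.
ΔCS = ½(210 + 218)(87 − 86) = 214; ΔPS = ½(210 + 218)(89 − 87) = 428.
Government spending = 3 × 218 = 654.
DWL = ½ × 3 × (218 − 210) = 12; fraction = 12 / 654 = 2/109.

DWL / government spending = 2/109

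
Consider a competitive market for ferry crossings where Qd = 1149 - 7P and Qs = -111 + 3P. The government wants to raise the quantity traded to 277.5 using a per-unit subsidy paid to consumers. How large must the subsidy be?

At Q = 277.5, invert demand for the buyer price: Pb = (1149 − 277.5)/7 = 124.5; invert supply for the seller price: Ps = (277.5 − (-111))/3 = 129.5.
The subsidy must fill the gap: s = Ps − Pb = 129.5 − 124.5 = 5.

Required subsidy s = 5 per unit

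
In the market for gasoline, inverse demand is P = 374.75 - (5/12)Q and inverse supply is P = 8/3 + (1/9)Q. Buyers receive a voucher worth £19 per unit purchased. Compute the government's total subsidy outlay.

Government cost = £14079

Pre-subsidy: 374.75 - (5/12)Q = 8/3 + (1/9)Q gives Q* = 705 and P* = 81.
With the rebate, buyers effectively pay Pb = Ps − 19, where Ps is the price sellers receive.
On the curves, Pb = 374.75 - (5/12)Q and Ps = 8/3 + (1/9)Q; the wedge Ps − Pb = 19 gives 8/3 + (1/9)Q − (374.75 - (5/12)Q) = 19, so Q' = 741.
Then Pb = 374.75 − (5/12)·741 = 66 and Ps = 8/3 + (1/9)·741 = 85.
Government outlay = subsidy × quantity = 19 × 741 = 14079.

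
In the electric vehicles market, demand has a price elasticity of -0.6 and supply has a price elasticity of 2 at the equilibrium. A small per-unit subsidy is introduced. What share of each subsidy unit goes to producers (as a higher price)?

For a small subsidy around the equilibrium, the benefit split depends on the relative slopes, which at a point are proportional to the elasticities.
Buyer share = εs/(εs + |εd|) = 2/(2 + 0.6) = 10/13; seller share = |εd|/(εs + |εd|) = 3/13.
So producers capture 3/13 of the subsidy.

Producer share = 3/13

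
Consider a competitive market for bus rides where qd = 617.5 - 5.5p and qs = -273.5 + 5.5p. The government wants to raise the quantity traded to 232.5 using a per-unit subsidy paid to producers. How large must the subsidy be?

Required subsidy s = 22 per unit

At q = 232.5, invert demand for the buyer price: pb = (617.5 − 232.5)/5.5 = 70; invert supply for the seller price: ps = (232.5 − (-273.5))/5.5 = 92.
The subsidy must fill the gap: s = ps − pb = 92 − 70 = 22.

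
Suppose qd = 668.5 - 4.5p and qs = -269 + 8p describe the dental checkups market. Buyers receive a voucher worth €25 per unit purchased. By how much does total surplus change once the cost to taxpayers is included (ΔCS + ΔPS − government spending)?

Pre-subsidy: 668.5 - 4.5p = -269 + 8p gives p* = 75, q* = 331.
With the rebate, buyers effectively pay pb = ps − 25, where ps is the price sellers receive.
Demand in terms of ps becomes qd = 668.5 − 4.5(ps − 25) = 781 - 4.5ps. Setting this equal to supply: 781 - 4.5ps = -269 + 8ps, so ps = 84.
Buyers pay pb = 84 − 25 = 59; q' = -269 + 8·84 = 403.
ΔCS = ½(331 + 403)(75 − 59) = 5872; ΔPS = ½(331 + 403)(84 − 75) = 3303.
Government spending = 25 × 403 = 10075.
Net change = 5872 + 3303 − 10075 = -900. The loss equals the DWL triangle ½·25·72.

Net change in total surplus = -€900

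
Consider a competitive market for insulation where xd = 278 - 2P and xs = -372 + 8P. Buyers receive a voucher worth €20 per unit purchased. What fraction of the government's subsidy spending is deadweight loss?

Pre-subsidy: 278 - 2P = -372 + 8P gives P* = 65, x* = 148.
With the rebate, buyers effectively pay Pb = Ps − 20, where Ps is the price sellers receive.
Demand in terms of Ps becomes xd = 278 − 2(Ps − 20) = 318 - 2Ps. Setting this equal to supply: 318 - 2Ps = -372 + 8Ps, so Ps = 69.
Buyers pay Pb = 69 − 20 = 49; x' = -372 + 8·69 = 180.
ΔCS = ½(148 + 180)(65 − 49) = 2624; ΔPS = ½(148 + 180)(69 − 65) = 656.
Government spending = 20 × 180 = 3600.
DWL = ½ × 20 × (180 − 148) = 320; fraction = 320 / 3600 = 4/45.

DWL / government spending = 4/45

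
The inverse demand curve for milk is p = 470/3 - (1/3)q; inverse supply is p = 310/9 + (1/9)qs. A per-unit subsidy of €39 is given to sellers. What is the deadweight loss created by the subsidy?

Deadweight loss = €1711.125

Pre-subsidy: 470/3 - (1/3)q = 310/9 + (1/9)q gives q* = 275 and p* = 65.
With the subsidy, sellers receive ps = pb + 39 for each unit, where pb is the price buyers pay.
On the curves, pb = 470/3 - (1/3)q and ps = 310/9 + (1/9)q; the wedge ps − pb = 39 gives 310/9 + (1/9)q − (470/3 - (1/3)q) = 39, so q' = 362.75.
Then pb = 470/3 − (1/3)·362.75 = 35.75 and ps = 310/9 + (1/9)·362.75 = 74.75.
The subsidy expands output by 362.75 − 275 = 87.75 past the efficient level; on those units the gap between marginal cost and willingness to pay runs from 0 up to 39.
DWL = ½ × 39 × 87.75 = 1711.125.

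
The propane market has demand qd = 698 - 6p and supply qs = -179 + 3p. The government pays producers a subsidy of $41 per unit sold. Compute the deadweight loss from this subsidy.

Deadweight loss = $1681

Pre-subsidy: 698 - 6p = -179 + 3p gives p* = 877/9, q* = 340/3.
With the subsidy, sellers receive ps = pb + 41 for each unit, where pb is the price buyers pay.
Supply in terms of pb becomes qs = -179 + 3(pb + 41) = -56 + 3pb. Setting this equal to demand: 698 - 6pb = -56 + 3pb, so pb = 754/9.
Sellers receive ps = 754/9 + 41 = 1123/9; q' = 698 − 6·(754/9) = 586/3.
The subsidy expands output by 586/3 − 340/3 = 82 past the efficient level; on those units the gap between marginal cost and willingness to pay runs from 0 up to 41.
DWL = ½ × 41 × 82 = 1681.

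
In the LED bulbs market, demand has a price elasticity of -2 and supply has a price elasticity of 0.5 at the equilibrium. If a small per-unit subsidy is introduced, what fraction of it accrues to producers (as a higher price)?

For a small subsidy around the equilibrium, the benefit split depends on the relative slopes, which at a point are proportional to the elasticities.
Buyer share = εs/(εs + |εd|) = 0.5/(0.5 + 2) = 0.2; seller share = |εd|/(εs + |εd|) = 0.8.
So producers capture 0.8 of the subsidy.

Producer share = 0.8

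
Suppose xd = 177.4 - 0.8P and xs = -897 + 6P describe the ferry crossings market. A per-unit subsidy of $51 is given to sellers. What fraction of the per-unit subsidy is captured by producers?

Pre-subsidy: 177.4 - 0.8P = -897 + 6P gives P* = 158, x* = 51.
With the subsidy, sellers receive Ps = Pb + 51 for each unit, where Pb is the price buyers pay.
Supply in terms of Pb becomes xs = -897 + 6(Pb + 51) = -591 + 6Pb. Setting this equal to demand: 177.4 - 0.8Pb = -591 + 6Pb, so Pb = 113.
Sellers receive Ps = 113 + 51 = 164; x' = 177.4 − 0.8·113 = 87.
Buyers' price falls by P* − Pb = 158 − 113 = 45; sellers' price rises by Ps − P* = 164 − 158 = 6.
So producers capture 6/51 = 2/17 of each unit of subsidy.

Producer share = 2/17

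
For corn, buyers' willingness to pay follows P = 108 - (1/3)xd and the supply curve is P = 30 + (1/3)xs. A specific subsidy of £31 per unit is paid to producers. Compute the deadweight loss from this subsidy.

Pre-subsidy: 108 - (1/3)x = 30 + (1/3)x gives x* = 117 and P* = 69.
With the subsidy, sellers receive Ps = Pb + 31 for each unit, where Pb is the price buyers pay.
On the curves, Pb = 108 - (1/3)x and Ps = 30 + (1/3)x; the wedge Ps − Pb = 31 gives 30 + (1/3)x − (108 - (1/3)x) = 31, so x' = 163.5.
Then Pb = 108 − (1/3)·163.5 = 53.5 and Ps = 30 + (1/3)·163.5 = 84.5.
The subsidy expands output by 163.5 − 117 = 46.5 past the efficient level; on those units the gap between marginal cost and willingness to pay runs from 0 up to 31.
DWL = ½ × 31 × 46.5 = 720.75.

Deadweight loss = £720.75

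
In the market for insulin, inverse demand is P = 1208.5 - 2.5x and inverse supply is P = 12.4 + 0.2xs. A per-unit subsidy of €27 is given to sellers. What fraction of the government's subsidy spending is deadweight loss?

DWL / government spending = 5/453

Pre-subsidy: 1208.5 - 2.5x = 12.4 + 0.2x gives x* = 443 and P* = 101.
With the subsidy, sellers receive Ps = Pb + 27 for each unit, where Pb is the price buyers pay.
On the curves, Pb = 1208.5 - 2.5x and Ps = 12.4 + 0.2x; the wedge Ps − Pb = 27 gives 12.4 + 0.2x − (1208.5 - 2.5x) = 27, so x' = 453.
Then Pb = 1208.5 − 2.5·453 = 76 and Ps = 12.4 + 0.2·453 = 103.
ΔCS = ½(443 + 453)(101 − 76) = 11200; ΔPS = ½(443 + 453)(103 − 101) = 896.
Government spending = 27 × 453 = 12231.
DWL = ½ × 27 × (453 − 443) = 135; fraction = 135 / 12231 = 5/453.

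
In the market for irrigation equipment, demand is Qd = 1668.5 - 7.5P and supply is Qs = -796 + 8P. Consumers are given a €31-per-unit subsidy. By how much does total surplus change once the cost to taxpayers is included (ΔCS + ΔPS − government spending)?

Pre-subsidy: 1668.5 - 7.5P = -796 + 8P gives P* = 159, Q* = 476.
With the rebate, buyers effectively pay Pb = Ps − 31, where Ps is the price sellers receive.
Demand in terms of Ps becomes Qd = 1668.5 − 7.5(Ps − 31) = 1901 - 7.5Ps. Setting this equal to supply: 1901 - 7.5Ps = -796 + 8Ps, so Ps = 174.
Buyers pay Pb = 174 − 31 = 143; Q' = -796 + 8·174 = 596.
ΔCS = ½(476 + 596)(159 − 143) = 8576; ΔPS = ½(476 + 596)(174 − 159) = 8040.
Government spending = 31 × 596 = 18476.
Net change = 8576 + 8040 − 18476 = -1860. The loss equals the DWL triangle ½·31·120.

Net change in total surplus = -€1860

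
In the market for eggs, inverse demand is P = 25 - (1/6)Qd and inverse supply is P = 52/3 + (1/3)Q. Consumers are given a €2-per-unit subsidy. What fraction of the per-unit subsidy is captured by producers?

Pre-subsidy: 25 - (1/6)Q = 52/3 + (1/3)Q gives Q* = 46/3 and P* = 202/9.
With the rebate, buyers effectively pay Pb = Ps − 2, where Ps is the price sellers receive.
On the curves, Pb = 25 - (1/6)Q and Ps = 52/3 + (1/3)Q; the wedge Ps − Pb = 2 gives 52/3 + (1/3)Q − (25 - (1/6)Q) = 2, so Q' = 58/3.
Then Pb = 25 − (1/6)·(58/3) = 196/9 and Ps = 52/3 + (1/3)·(58/3) = 214/9.
Buyers' price falls by P* − Pb = 202/9 − 196/9 = 2/3; sellers' price rises by Ps − P* = 214/9 − 202/9 = 4/3.
So producers capture (4/3)/2 = 2/3 of each unit of subsidy.

Producer share = 2/3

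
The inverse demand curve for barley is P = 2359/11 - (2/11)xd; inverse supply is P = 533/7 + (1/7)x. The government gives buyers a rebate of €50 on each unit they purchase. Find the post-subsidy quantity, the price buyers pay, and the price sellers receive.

Pre-subsidy: 2359/11 - (2/11)x = 533/7 + (1/7)x gives x* = 426 and P* = 137.
With the rebate, buyers effectively pay Pb = Ps − 50, where Ps is the price sellers receive.
On the curves, Pb = 2359/11 - (2/11)x and Ps = 533/7 + (1/7)x; the wedge Ps − Pb = 50 gives 533/7 + (1/7)x − (2359/11 - (2/11)x) = 50, so x' = 580.
Then Pb = 2359/11 − (2/11)·580 = 109 and Ps = 533/7 + (1/7)·580 = 159.

x' = 580; buyers pay €109; sellers receive €159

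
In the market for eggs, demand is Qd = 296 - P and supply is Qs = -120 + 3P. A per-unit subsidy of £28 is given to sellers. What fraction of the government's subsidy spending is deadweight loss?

DWL / government spending = 7/142

Pre-subsidy: 296 - P = -120 + 3P gives P* = 104, Q* = 192.
With the subsidy, sellers receive Ps = Pb + 28 for each unit, where Pb is the price buyers pay.
Supply in terms of Pb becomes Qs = -120 + 3(Pb + 28) = -36 + 3Pb. Setting this equal to demand: 296 - Pb = -36 + 3Pb, so Pb = 83.
Sellers receive Ps = 83 + 28 = 111; Q' = 296 − 1·83 = 213.
ΔCS = ½(192 + 213)(104 − 83) = 4252.5; ΔPS = ½(192 + 213)(111 − 104) = 1417.5.
Government spending = 28 × 213 = 5964.
DWL = ½ × 28 × (213 − 192) = 294; fraction = 294 / 5964 = 7/142.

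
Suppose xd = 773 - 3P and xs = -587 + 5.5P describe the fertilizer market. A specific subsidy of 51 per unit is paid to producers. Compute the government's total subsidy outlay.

Government cost = 19992

Pre-subsidy: 773 - 3P = -587 + 5.5P gives P* = 160, x* = 293.
With the subsidy, sellers receive Ps = Pb + 51 for each unit, where Pb is the price buyers pay.
Supply in terms of Pb becomes xs = -587 + 5.5(Pb + 51) = -306.5 + 5.5Pb. Setting this equal to demand: 773 - 3Pb = -306.5 + 5.5Pb, so Pb = 127.
Sellers receive Ps = 127 + 51 = 178; x' = 773 − 3·127 = 392.
Government outlay = subsidy × quantity = 51 × 392 = 19992.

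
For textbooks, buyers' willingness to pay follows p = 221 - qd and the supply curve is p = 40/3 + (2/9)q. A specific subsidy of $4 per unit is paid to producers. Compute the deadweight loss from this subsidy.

Pre-subsidy: 221 - q = 40/3 + (2/9)q gives q* = 1869/11 and p* = 562/11.
With the subsidy, sellers receive ps = pb + 4 for each unit, where pb is the price buyers pay.
On the curves, pb = 221 - q and ps = 40/3 + (2/9)q; the wedge ps − pb = 4 gives 40/3 + (2/9)q − (221 - q) = 4, so q' = 1905/11.
Then pb = 221 − 1·(1905/11) = 526/11 and ps = 40/3 + (2/9)·(1905/11) = 570/11.
The subsidy expands output by 1905/11 − 1869/11 = 36/11 past the efficient level; on those units the gap between marginal cost and willingness to pay runs from 0 up to 4.
DWL = ½ × 4 × 36/11 = 72/11.

Deadweight loss = 72/11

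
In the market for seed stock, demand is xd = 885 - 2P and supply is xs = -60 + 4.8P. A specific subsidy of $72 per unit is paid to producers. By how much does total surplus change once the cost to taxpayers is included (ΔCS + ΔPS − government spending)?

Pre-subsidy: 885 - 2P = -60 + 4.8P gives P* = 4725/34, x* = 10320/17.
With the subsidy, sellers receive Ps = Pb + 72 for each unit, where Pb is the price buyers pay.
Supply in terms of Pb becomes xs = -60 + 4.8(Pb + 72) = 285.6 + 4.8Pb. Setting this equal to demand: 885 - 2Pb = 285.6 + 4.8Pb, so Pb = 2997/34.
Sellers receive Ps = 2997/34 + 72 = 5445/34; x' = 885 − 2·(2997/34) = 12048/17.
ΔCS = ½(10320/17 + 12048/17)(4725/34 − 2997/34) = 9662976/289; ΔPS = ½(10320/17 + 12048/17)(5445/34 − 4725/34) = 4026240/289.
Government spending = 72 × 12048/17 = 867456/17.
Net change = 9662976/289 + 4026240/289 − 867456/17 = -62208/17. The loss equals the DWL triangle ½·72·1728/17.

Net change in total surplus = -62208/17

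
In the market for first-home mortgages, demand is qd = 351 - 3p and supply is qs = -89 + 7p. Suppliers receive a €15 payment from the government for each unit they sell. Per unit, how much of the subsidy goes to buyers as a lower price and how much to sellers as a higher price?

Buyers gain €10.5 per unit; sellers gain €4.5 per unit

Pre-subsidy: 351 - 3p = -89 + 7p gives p* = 44, q* = 219.
With the subsidy, sellers receive ps = pb + 15 for each unit, where pb is the price buyers pay.
Supply in terms of pb becomes qs = -89 + 7(pb + 15) = 16 + 7pb. Setting this equal to demand: 351 - 3pb = 16 + 7pb, so pb = 33.5.
Sellers receive ps = 33.5 + 15 = 48.5; q' = 351 − 3·33.5 = 250.5.
Buyers' price falls by p* − pb = 44 − 33.5 = 10.5; sellers' price rises by ps − p* = 48.5 − 44 = 4.5.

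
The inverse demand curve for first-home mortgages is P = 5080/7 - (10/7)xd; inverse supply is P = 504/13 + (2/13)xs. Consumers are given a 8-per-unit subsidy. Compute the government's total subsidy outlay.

Government cost = 10540/3

Pre-subsidy: 5080/7 - (10/7)x = 504/13 + (2/13)x gives x* = 3907/9 and P* = 950/9.
With the rebate, buyers effectively pay Pb = Ps − 8, where Ps is the price sellers receive.
On the curves, Pb = 5080/7 - (10/7)x and Ps = 504/13 + (2/13)x; the wedge Ps − Pb = 8 gives 504/13 + (2/13)x − (5080/7 - (10/7)x) = 8, so x' = 2635/6.
Then Pb = 5080/7 − (10/7)·(2635/6) = 295/3 and Ps = 504/13 + (2/13)·(2635/6) = 319/3.
Government outlay = subsidy × quantity = 8 × 2635/6 = 10540/3.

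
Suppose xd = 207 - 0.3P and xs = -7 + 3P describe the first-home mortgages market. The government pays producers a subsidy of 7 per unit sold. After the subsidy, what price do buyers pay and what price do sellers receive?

Pre-subsidy: 207 - 0.3P = -7 + 3P gives P* = 2140/33, x* = 2063/11.
With the subsidy, sellers receive Ps = Pb + 7 for each unit, where Pb is the price buyers pay.
Supply in terms of Pb becomes xs = -7 + 3(Pb + 7) = 14 + 3Pb. Setting this equal to demand: 207 - 0.3Pb = 14 + 3Pb, so Pb = 1930/33.
Sellers receive Ps = 1930/33 + 7 = 2161/33; x' = 207 − 0.3·(1930/33) = 2084/11.

Buyers pay 1930/33; sellers receive 2161/33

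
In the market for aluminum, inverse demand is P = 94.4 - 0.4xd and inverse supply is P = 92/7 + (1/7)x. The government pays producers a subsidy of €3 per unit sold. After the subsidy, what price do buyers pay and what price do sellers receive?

Pre-subsidy: 94.4 - 0.4x = 92/7 + (1/7)x gives x* = 2844/19 and P* = 656/19.
With the subsidy, sellers receive Ps = Pb + 3 for each unit, where Pb is the price buyers pay.
On the curves, Pb = 94.4 - 0.4x and Ps = 92/7 + (1/7)x; the wedge Ps − Pb = 3 gives 92/7 + (1/7)x − (94.4 - 0.4x) = 3, so x' = 2949/19.
Then Pb = 94.4 − 0.4·(2949/19) = 614/19 and Ps = 92/7 + (1/7)·(2949/19) = 671/19.

Buyers pay 614/19; sellers receive 671/19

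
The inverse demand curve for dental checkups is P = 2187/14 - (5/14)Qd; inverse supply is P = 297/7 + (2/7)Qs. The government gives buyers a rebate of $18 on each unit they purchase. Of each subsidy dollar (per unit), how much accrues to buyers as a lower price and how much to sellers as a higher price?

Buyers gain $10 per unit; sellers gain $8 per unit

Pre-subsidy: 2187/14 - (5/14)Q = 297/7 + (2/7)Q gives Q* = 177 and P* = 93.
With the rebate, buyers effectively pay Pb = Ps − 18, where Ps is the price sellers receive.
On the curves, Pb = 2187/14 - (5/14)Q and Ps = 297/7 + (2/7)Q; the wedge Ps − Pb = 18 gives 297/7 + (2/7)Q − (2187/14 - (5/14)Q) = 18, so Q' = 205.
Then Pb = 2187/14 − (5/14)·205 = 83 and Ps = 297/7 + (2/7)·205 = 101.
Buyers' price falls by P* − Pb = 93 − 83 = 10; sellers' price rises by Ps − P* = 101 − 93 = 8.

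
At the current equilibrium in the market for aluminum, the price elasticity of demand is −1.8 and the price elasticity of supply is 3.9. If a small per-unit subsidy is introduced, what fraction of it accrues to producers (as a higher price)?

Producer share = 6/19

For a small subsidy around the equilibrium, the benefit split depends on the relative slopes, which at a point are proportional to the elasticities.
Buyer share = εs/(εs + |εd|) = 3.9/(3.9 + 1.8) = 13/19; seller share = |εd|/(εs + |εd|) = 6/19.
So producers capture 6/19 of the subsidy.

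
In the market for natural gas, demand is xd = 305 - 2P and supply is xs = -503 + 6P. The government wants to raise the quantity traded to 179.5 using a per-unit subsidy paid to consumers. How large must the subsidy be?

At x = 179.5, invert demand for the buyer price: Pb = (305 − 179.5)/2 = 62.75; invert supply for the seller price: Ps = (179.5 − (-503))/6 = 113.75.
The subsidy must fill the gap: s = Ps − Pb = 113.75 − 62.75 = 51.

Required subsidy s = 51 per unit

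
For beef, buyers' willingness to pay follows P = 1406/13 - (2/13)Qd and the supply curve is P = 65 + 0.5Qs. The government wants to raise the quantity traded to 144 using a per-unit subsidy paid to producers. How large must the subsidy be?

Required subsidy s = 51 per unit

At Q = 144, from the demand curve buyers pay Pb = 1406/13 − (2/13)·144 = 86; from the supply curve sellers need Ps = 65 + 0.5·144 = 137.
The subsidy must fill the gap: s = Ps − Pb = 137 − 86 = 51.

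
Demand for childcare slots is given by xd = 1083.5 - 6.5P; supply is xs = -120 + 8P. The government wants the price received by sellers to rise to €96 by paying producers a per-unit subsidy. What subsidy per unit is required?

Required subsidy s = €29 per unit

At a seller price of 96, quantity supplied is -120 + 8·96 = 648.
Buyers absorb 648 only when they pay Pb with 1083.5 − 6.5·Pb = 648, i.e. Pb = 67.
s = Ps − Pb = 96 − 67 = 29.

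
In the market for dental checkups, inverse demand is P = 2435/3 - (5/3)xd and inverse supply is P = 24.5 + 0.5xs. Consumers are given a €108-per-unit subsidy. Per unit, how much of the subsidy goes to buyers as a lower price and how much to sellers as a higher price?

Buyers gain 1080/13 per unit; sellers gain 324/13 per unit

Pre-subsidy: 2435/3 - (5/3)x = 24.5 + 0.5x gives x* = 4723/13 and P* = 2680/13.
With the rebate, buyers effectively pay Pb = Ps − 108, where Ps is the price sellers receive.
On the curves, Pb = 2435/3 - (5/3)x and Ps = 24.5 + 0.5x; the wedge Ps − Pb = 108 gives 24.5 + 0.5x − (2435/3 - (5/3)x) = 108, so x' = 5371/13.
Then Pb = 2435/3 − (5/3)·(5371/13) = 1600/13 and Ps = 24.5 + 0.5·(5371/13) = 3004/13.
Buyers' price falls by P* − Pb = 2680/13 − 1600/13 = 1080/13; sellers' price rises by Ps − P* = 3004/13 − 2680/13 = 324/13.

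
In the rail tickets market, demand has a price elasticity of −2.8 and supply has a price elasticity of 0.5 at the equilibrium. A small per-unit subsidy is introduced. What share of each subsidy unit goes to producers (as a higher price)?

Producer share = 28/33

For a small subsidy around the equilibrium, the benefit split depends on the relative slopes, which at a point are proportional to the elasticities.
Buyer share = εs/(εs + |εd|) = 0.5/(0.5 + 2.8) = 5/33; seller share = |εd|/(εs + |εd|) = 28/33.
So producers capture 28/33 of the subsidy.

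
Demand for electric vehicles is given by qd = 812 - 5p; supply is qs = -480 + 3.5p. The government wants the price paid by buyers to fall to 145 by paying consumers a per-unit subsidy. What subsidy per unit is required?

Required subsidy s = 17 per unit

At a buyer price of 145, quantity demanded is 812 − 5·145 = 87.
Sellers supply 87 only when they receive ps with -480 + 3.5·ps = 87, i.e. ps = 162.
s = ps − pb = 162 − 145 = 17.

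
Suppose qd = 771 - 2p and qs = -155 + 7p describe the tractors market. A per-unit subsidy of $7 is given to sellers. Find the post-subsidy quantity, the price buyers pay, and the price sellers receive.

q' = 5185/9; buyers pay 877/9; sellers receive 940/9

Pre-subsidy: 771 - 2p = -155 + 7p gives p* = 926/9, q* = 5087/9.
With the subsidy, sellers receive ps = pb + 7 for each unit, where pb is the price buyers pay.
Supply in terms of pb becomes qs = -155 + 7(pb + 7) = -106 + 7pb. Setting this equal to demand: 771 - 2pb = -106 + 7pb, so pb = 877/9.
Sellers receive ps = 877/9 + 7 = 940/9; q' = 771 − 2·(877/9) = 5185/9.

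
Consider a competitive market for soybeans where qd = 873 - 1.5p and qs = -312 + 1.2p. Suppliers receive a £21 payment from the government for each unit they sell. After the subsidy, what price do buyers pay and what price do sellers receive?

Pre-subsidy: 873 - 1.5p = -312 + 1.2p gives p* = 3950/9, q* = 644/3.
With the subsidy, sellers receive ps = pb + 21 for each unit, where pb is the price buyers pay.
Supply in terms of pb becomes qs = -312 + 1.2(pb + 21) = -286.8 + 1.2pb. Setting this equal to demand: 873 - 1.5pb = -286.8 + 1.2pb, so pb = 3866/9.
Sellers receive ps = 3866/9 + 21 = 4055/9; q' = 873 − 1.5·(3866/9) = 686/3.

Buyers pay 3866/9; sellers receive 4055/9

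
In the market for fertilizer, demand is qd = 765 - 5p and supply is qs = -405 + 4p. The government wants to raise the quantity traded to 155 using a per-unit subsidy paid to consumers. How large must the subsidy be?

At q = 155, invert demand for the buyer price: pb = (765 − 155)/5 = 122; invert supply for the seller price: ps = (155 − (-405))/4 = 140.
The subsidy must fill the gap: s = ps − pb = 140 − 122 = 18.

Required subsidy s = 18 per unit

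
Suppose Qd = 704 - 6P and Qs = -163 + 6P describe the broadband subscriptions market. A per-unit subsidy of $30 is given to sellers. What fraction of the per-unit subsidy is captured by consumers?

Pre-subsidy: 704 - 6P = -163 + 6P gives P* = 72.25, Q* = 270.5.
With the subsidy, sellers receive Ps = Pb + 30 for each unit, where Pb is the price buyers pay.
Supply in terms of Pb becomes Qs = -163 + 6(Pb + 30) = 17 + 6Pb. Setting this equal to demand: 704 - 6Pb = 17 + 6Pb, so Pb = 57.25.
Sellers receive Ps = 57.25 + 30 = 87.25; Q' = 704 − 6·57.25 = 360.5.
Buyers' price falls by P* − Pb = 72.25 − 57.25 = 15; sellers' price rises by Ps − P* = 87.25 − 72.25 = 15.
So consumers capture 15/30 = 0.5 of each unit of subsidy.

Consumer share = 0.5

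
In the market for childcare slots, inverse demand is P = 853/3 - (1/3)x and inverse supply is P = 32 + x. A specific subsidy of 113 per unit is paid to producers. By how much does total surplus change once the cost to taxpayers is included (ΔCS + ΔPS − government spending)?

Net change in total surplus = -4788.375

Pre-subsidy: 853/3 - (1/3)x = 32 + x gives x* = 189.25 and P* = 221.25.
With the subsidy, sellers receive Ps = Pb + 113 for each unit, where Pb is the price buyers pay.
On the curves, Pb = 853/3 - (1/3)x and Ps = 32 + x; the wedge Ps − Pb = 113 gives 32 + x − (853/3 - (1/3)x) = 113, so x' = 274.
Then Pb = 853/3 − (1/3)·274 = 193 and Ps = 32 + 1·274 = 306.
ΔCS = ½(189.25 + 274)(221.25 − 193) = 6543.40625; ΔPS = ½(189.25 + 274)(306 − 221.25) = 19630.21875.
Government spending = 113 × 274 = 30962.
Net change = 6543.40625 + 19630.21875 − 30962 = -4788.375. The loss equals the DWL triangle ½·113·84.75.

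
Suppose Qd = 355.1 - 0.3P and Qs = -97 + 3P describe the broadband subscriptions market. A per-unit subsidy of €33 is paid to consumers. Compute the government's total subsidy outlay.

Government cost = €10659

Pre-subsidy: 355.1 - 0.3P = -97 + 3P gives P* = 137, Q* = 314.
With the rebate, buyers effectively pay Pb = Ps − 33, where Ps is the price sellers receive.
Demand in terms of Ps becomes Qd = 355.1 − 0.3(Ps − 33) = 365 - 0.3Ps. Setting this equal to supply: 365 - 0.3Ps = -97 + 3Ps, so Ps = 140.
Buyers pay Pb = 140 − 33 = 107; Q' = -97 + 3·140 = 323.
Government outlay = subsidy × quantity = 33 × 323 = 10659.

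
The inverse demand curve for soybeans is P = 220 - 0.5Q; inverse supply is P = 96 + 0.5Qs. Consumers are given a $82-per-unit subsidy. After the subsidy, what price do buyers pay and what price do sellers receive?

Pre-subsidy: 220 - 0.5Q = 96 + 0.5Q gives Q* = 124 and P* = 158.
With the rebate, buyers effectively pay Pb = Ps − 82, where Ps is the price sellers receive.
On the curves, Pb = 220 - 0.5Q and Ps = 96 + 0.5Q; the wedge Ps − Pb = 82 gives 96 + 0.5Q − (220 - 0.5Q) = 82, so Q' = 206.
Then Pb = 220 − 0.5·206 = 117 and Ps = 96 + 0.5·206 = 199.

Buyers pay $117; sellers receive $199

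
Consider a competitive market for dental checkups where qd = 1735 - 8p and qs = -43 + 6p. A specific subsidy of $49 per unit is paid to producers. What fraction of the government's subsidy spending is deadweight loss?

DWL / government spending = 84/887

Pre-subsidy: 1735 - 8p = -43 + 6p gives p* = 127, q* = 719.
With the subsidy, sellers receive ps = pb + 49 for each unit, where pb is the price buyers pay.
Supply in terms of pb becomes qs = -43 + 6(pb + 49) = 251 + 6pb. Setting this equal to demand: 1735 - 8pb = 251 + 6pb, so pb = 106.
Sellers receive ps = 106 + 49 = 155; q' = 1735 − 8·106 = 887.
ΔCS = ½(719 + 887)(127 − 106) = 16863; ΔPS = ½(719 + 887)(155 − 127) = 22484.
Government spending = 49 × 887 = 43463.
DWL = ½ × 49 × (887 − 719) = 4116; fraction = 4116 / 43463 = 84/887.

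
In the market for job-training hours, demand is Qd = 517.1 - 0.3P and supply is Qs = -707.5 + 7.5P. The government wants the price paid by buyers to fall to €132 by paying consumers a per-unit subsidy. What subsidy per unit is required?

Required subsidy s = €26 per unit

At a buyer price of 132, quantity demanded is 517.1 − 0.3·132 = 477.5.
Sellers supply 477.5 only when they receive Ps with -707.5 + 7.5·Ps = 477.5, i.e. Ps = 158.
s = Ps − Pb = 158 − 132 = 26.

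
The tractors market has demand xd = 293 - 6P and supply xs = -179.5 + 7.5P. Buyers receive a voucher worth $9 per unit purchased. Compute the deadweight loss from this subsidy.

Deadweight loss = $135

Pre-subsidy: 293 - 6P = -179.5 + 7.5P gives P* = 35, x* = 83.
With the rebate, buyers effectively pay Pb = Ps − 9, where Ps is the price sellers receive.
Demand in terms of Ps becomes xd = 293 − 6(Ps − 9) = 347 - 6Ps. Setting this equal to supply: 347 - 6Ps = -179.5 + 7.5Ps, so Ps = 39.
Buyers pay Pb = 39 − 9 = 30; x' = -179.5 + 7.5·39 = 113.
The subsidy expands output by 113 − 83 = 30 past the efficient level; on those units the gap between marginal cost and willingness to pay runs from 0 up to 9.
DWL = ½ × 9 × 30 = 135.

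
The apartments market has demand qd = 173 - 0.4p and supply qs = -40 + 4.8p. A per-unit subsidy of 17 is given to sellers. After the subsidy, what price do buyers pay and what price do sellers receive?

Buyers pay 657/26; sellers receive 1099/26

Pre-subsidy: 173 - 0.4p = -40 + 4.8p gives p* = 1065/26, q* = 2036/13.
With the subsidy, sellers receive ps = pb + 17 for each unit, where pb is the price buyers pay.
Supply in terms of pb becomes qs = -40 + 4.8(pb + 17) = 41.6 + 4.8pb. Setting this equal to demand: 173 - 0.4pb = 41.6 + 4.8pb, so pb = 657/26.
Sellers receive ps = 657/26 + 17 = 1099/26; q' = 173 − 0.4·(657/26) = 10588/65.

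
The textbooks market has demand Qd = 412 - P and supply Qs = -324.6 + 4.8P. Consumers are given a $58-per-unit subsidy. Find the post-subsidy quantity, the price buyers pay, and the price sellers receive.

Pre-subsidy: 412 - P = -324.6 + 4.8P gives P* = 127, Q* = 285.
With the rebate, buyers effectively pay Pb = Ps − 58, where Ps is the price sellers receive.
Demand in terms of Ps becomes Qd = 412 − 1(Ps − 58) = 470 - Ps. Setting this equal to supply: 470 - Ps = -324.6 + 4.8Ps, so Ps = 137.
Buyers pay Pb = 137 − 58 = 79; Q' = -324.6 + 4.8·137 = 333.

Q' = 333; buyers pay $79; sellers receive $137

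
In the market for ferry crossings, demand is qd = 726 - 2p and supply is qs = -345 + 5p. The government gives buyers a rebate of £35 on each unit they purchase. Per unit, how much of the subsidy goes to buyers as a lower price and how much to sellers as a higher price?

Buyers gain £25 per unit; sellers gain £10 per unit

Pre-subsidy: 726 - 2p = -345 + 5p gives p* = 153, q* = 420.
With the rebate, buyers effectively pay pb = ps − 35, where ps is the price sellers receive.
Demand in terms of ps becomes qd = 726 − 2(ps − 35) = 796 - 2ps. Setting this equal to supply: 796 - 2ps = -345 + 5ps, so ps = 163.
Buyers pay pb = 163 − 35 = 128; q' = -345 + 5·163 = 470.
Buyers' price falls by p* − pb = 153 − 128 = 25; sellers' price rises by ps − p* = 163 − 153 = 10.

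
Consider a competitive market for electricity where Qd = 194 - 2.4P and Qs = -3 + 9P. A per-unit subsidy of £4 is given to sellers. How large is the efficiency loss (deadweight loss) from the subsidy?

Deadweight loss = 288/19

Pre-subsidy: 194 - 2.4P = -3 + 9P gives P* = 985/57, Q* = 2898/19.
With the subsidy, sellers receive Ps = Pb + 4 for each unit, where Pb is the price buyers pay.
Supply in terms of Pb becomes Qs = -3 + 9(Pb + 4) = 33 + 9Pb. Setting this equal to demand: 194 - 2.4Pb = 33 + 9Pb, so Pb = 805/57.
Sellers receive Ps = 805/57 + 4 = 1033/57; Q' = 194 − 2.4·(805/57) = 3042/19.
The subsidy expands output by 3042/19 − 2898/19 = 144/19 past the efficient level; on those units the gap between marginal cost and willingness to pay runs from 0 up to 4.
DWL = ½ × 4 × 144/19 = 288/19.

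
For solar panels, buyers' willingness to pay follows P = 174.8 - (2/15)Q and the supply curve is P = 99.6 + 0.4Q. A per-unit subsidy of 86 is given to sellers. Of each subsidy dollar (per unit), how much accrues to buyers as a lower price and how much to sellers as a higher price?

Pre-subsidy: 174.8 - (2/15)Q = 99.6 + 0.4Q gives Q* = 141 and P* = 156.
With the subsidy, sellers receive Ps = Pb + 86 for each unit, where Pb is the price buyers pay.
On the curves, Pb = 174.8 - (2/15)Q and Ps = 99.6 + 0.4Q; the wedge Ps − Pb = 86 gives 99.6 + 0.4Q − (174.8 - (2/15)Q) = 86, so Q' = 302.25.
Then Pb = 174.8 − (2/15)·302.25 = 134.5 and Ps = 99.6 + 0.4·302.25 = 220.5.
Buyers' price falls by P* − Pb = 156 − 134.5 = 21.5; sellers' price rises by Ps − P* = 220.5 − 156 = 64.5.

Buyers gain 21.5 per unit; sellers gain 64.5 per unit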